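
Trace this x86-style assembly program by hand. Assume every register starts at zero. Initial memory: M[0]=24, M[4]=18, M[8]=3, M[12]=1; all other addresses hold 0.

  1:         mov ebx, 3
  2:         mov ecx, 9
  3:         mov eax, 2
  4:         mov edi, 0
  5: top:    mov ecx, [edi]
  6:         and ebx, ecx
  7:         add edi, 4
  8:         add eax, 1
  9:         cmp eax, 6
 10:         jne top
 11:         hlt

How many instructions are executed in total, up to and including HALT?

mov ebx, 3 → ebx=3
mov ecx, 9 → ecx=9
mov eax, 2 → eax=2
mov edi, 0 → edi=0
mov ecx, [edi] → ecx=M[0]=24
and ebx, ecx → ebx=3&24=0
add edi, 4 → edi=0+4=4
add eax, 1 → eax=2+1=3
cmp eax, 6  (cmp 3,6)
jne top: taken
mov ecx, [edi] → ecx=M[4]=18
and ebx, ecx → ebx=0&18=0
add edi, 4 → edi=4+4=8
add eax, 1 → eax=3+1=4
cmp eax, 6  (cmp 4,6)
jne top: taken
mov ecx, [edi] → ecx=M[8]=3
and ebx, ecx → ebx=0&3=0
add edi, 4 → edi=8+4=12
add eax, 1 → eax=4+1=5
cmp eax, 6  (cmp 5,6)
jne top: taken
mov ecx, [edi] → ecx=M[12]=1
and ebx, ecx → ebx=0&1=0
add edi, 4 → edi=12+4=16
add eax, 1 → eax=5+1=6
cmp eax, 6  (cmp 6,6)
jne top: not taken
halt.
Total executed instructions: 29.

29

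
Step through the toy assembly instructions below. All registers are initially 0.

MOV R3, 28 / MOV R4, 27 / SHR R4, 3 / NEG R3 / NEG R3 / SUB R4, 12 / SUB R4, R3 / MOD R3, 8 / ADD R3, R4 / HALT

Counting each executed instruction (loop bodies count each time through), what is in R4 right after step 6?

MOV R3, 28 → R3=28
MOV R4, 27 → R4=27
SHR R4, 3 → R4=27>>3=3
NEG R3 → R3=-(28)=-28
NEG R3 → R3=-(-28)=28
SUB R4, 12 → R4=3-12=-9
After step 6: R4 = -9.

-9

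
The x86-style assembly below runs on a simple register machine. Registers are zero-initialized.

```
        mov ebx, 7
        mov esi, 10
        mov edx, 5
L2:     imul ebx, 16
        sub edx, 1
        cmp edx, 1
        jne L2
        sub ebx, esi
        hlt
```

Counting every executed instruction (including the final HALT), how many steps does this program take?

mov ebx, 7 → ebx=7
mov esi, 10 → esi=10
mov edx, 5 → edx=5
imul ebx, 16 → ebx=7*16=112
sub edx, 1 → edx=5-1=4
cmp edx, 1  (cmp 4,1)
jne L2: taken
imul ebx, 16 → ebx=112*16=1792
sub edx, 1 → edx=4-1=3
cmp edx, 1  (cmp 3,1)
jne L2: taken
imul ebx, 16 → ebx=1792*16=28672
sub edx, 1 → edx=3-1=2
cmp edx, 1  (cmp 2,1)
jne L2: taken
imul ebx, 16 → ebx=28672*16=458752
sub edx, 1 → edx=2-1=1
cmp edx, 1  (cmp 1,1)
jne L2: not taken
sub ebx, esi → ebx=458752-10=458742
halt.
Total executed instructions: 21.

21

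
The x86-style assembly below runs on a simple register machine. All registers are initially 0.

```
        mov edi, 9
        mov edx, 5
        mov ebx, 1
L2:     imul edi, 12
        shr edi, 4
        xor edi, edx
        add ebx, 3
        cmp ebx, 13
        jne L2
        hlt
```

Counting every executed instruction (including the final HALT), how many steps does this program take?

28

after mov edi, 9: edi=9
after mov edx, 5: edx=5
after mov ebx, 1: ebx=1
after imul edi, 12: edi=9*12=108
after shr edi, 4: edi=108>>4=6
after xor edi, edx: edi=6^5=3
after add ebx, 3: ebx=1+3=4
cmp ebx, 13  (cmp 4,13)
jne L2: taken
after imul edi, 12: edi=3*12=36
after shr edi, 4: edi=36>>4=2
after xor edi, edx: edi=2^5=7
after add ebx, 3: ebx=4+3=7
cmp ebx, 13  (cmp 7,13)
jne L2: taken
after imul edi, 12: edi=7*12=84
after shr edi, 4: edi=84>>4=5
after xor edi, edx: edi=5^5=0
after add ebx, 3: ebx=7+3=10
cmp ebx, 13  (cmp 10,13)
jne L2: taken
after imul edi, 12: edi=0*12=0
after shr edi, 4: edi=0>>4=0
after xor edi, edx: edi=0^5=5
after add ebx, 3: ebx=10+3=13
cmp ebx, 13  (cmp 13,13)
jne L2: not taken
halt.
Total executed instructions: 28.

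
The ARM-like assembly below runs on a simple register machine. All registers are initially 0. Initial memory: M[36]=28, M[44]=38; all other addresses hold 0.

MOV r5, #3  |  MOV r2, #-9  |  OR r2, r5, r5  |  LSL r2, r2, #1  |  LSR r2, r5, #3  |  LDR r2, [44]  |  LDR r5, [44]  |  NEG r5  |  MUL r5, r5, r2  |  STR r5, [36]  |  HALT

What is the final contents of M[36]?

-1444

after MOV r5, #3: r5=3
after MOV r2, #-9: r2=-9
after OR r2, r5, r5: r2=3|3=3
after LSL r2, r2, #1: r2=3<<1=6
after LSR r2, r5, #3: r2=3>>3=0
after LDR r2, [44]: r2=M[44]=38
after LDR r5, [44]: r5=M[44]=38
after NEG r5: r5=-(38)=-38
after MUL r5, r5, r2: r5=(-38)*38=-1444
STR r5, [36] → M[36]=-1444
halt.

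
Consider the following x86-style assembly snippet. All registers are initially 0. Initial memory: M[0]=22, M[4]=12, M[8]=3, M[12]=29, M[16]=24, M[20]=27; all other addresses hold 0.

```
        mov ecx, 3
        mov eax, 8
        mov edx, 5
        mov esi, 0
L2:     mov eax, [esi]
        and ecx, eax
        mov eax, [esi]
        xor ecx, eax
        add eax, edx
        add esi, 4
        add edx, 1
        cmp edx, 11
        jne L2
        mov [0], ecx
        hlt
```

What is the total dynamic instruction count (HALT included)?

60

after mov ecx, 3: ecx=3
after mov eax, 8: eax=8
after mov edx, 5: edx=5
after mov esi, 0: esi=0
after mov eax, [esi]: eax=M[0]=22
after and ecx, eax: ecx=3&22=2
after mov eax, [esi]: eax=M[0]=22
after xor ecx, eax: ecx=2^22=20
after add eax, edx: eax=22+5=27
after add esi, 4: esi=0+4=4
after add edx, 1: edx=5+1=6
cmp edx, 11  (cmp 6,11)
jne L2: taken
after mov eax, [esi]: eax=M[4]=12
after and ecx, eax: ecx=20&12=4
after mov eax, [esi]: eax=M[4]=12
after xor ecx, eax: ecx=4^12=8
after add eax, edx: eax=12+6=18
after add esi, 4: esi=4+4=8
after add edx, 1: edx=6+1=7
cmp edx, 11  (cmp 7,11)
jne L2: taken
after mov eax, [esi]: eax=M[8]=3
after and ecx, eax: ecx=8&3=0
after mov eax, [esi]: eax=M[8]=3
after xor ecx, eax: ecx=0^3=3
after add eax, edx: eax=3+7=10
after add esi, 4: esi=8+4=12
after add edx, 1: edx=7+1=8
cmp edx, 11  (cmp 8,11)
jne L2: taken
after mov eax, [esi]: eax=M[12]=29
after and ecx, eax: ecx=3&29=1
after mov eax, [esi]: eax=M[12]=29
after xor ecx, eax: ecx=1^29=28
after add eax, edx: eax=29+8=37
after add esi, 4: esi=12+4=16
after add edx, 1: edx=8+1=9
cmp edx, 11  (cmp 9,11)
jne L2: taken
after mov eax, [esi]: eax=M[16]=24
after and ecx, eax: ecx=28&24=24
after mov eax, [esi]: eax=M[16]=24
after xor ecx, eax: ecx=24^24=0
after add eax, edx: eax=24+9=33
after add esi, 4: esi=16+4=20
after add edx, 1: edx=9+1=10
cmp edx, 11  (cmp 10,11)
jne L2: taken
after mov eax, [esi]: eax=M[20]=27
after and ecx, eax: ecx=0&27=0
after mov eax, [esi]: eax=M[20]=27
after xor ecx, eax: ecx=0^27=27
after add eax, edx: eax=27+10=37
after add esi, 4: esi=20+4=24
after add edx, 1: edx=10+1=11
cmp edx, 11  (cmp 11,11)
jne L2: not taken
mov [0], ecx → M[0]=27
halt.
Total executed instructions: 60.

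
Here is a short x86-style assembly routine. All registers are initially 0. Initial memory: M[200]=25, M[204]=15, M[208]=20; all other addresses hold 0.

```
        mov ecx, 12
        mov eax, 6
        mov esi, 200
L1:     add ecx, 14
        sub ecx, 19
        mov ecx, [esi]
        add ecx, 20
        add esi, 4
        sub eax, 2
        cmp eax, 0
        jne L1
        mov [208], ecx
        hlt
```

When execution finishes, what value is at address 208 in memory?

40

ecx=12
eax=6
esi=200
ecx=12+14=26
ecx=26-19=7
ecx=M[200]=25
ecx=25+20=45
esi=200+4=204
eax=6-2=4
cmp eax, 0  (cmp 4,0)
jne L1: taken
ecx=45+14=59
ecx=59-19=40
ecx=M[204]=15
ecx=15+20=35
esi=204+4=208
eax=4-2=2
cmp eax, 0  (cmp 2,0)
jne L1: taken
ecx=35+14=49
ecx=49-19=30
ecx=M[208]=20
ecx=20+20=40
esi=208+4=212
eax=2-2=0
cmp eax, 0  (cmp 0,0)
jne L1: not taken
mov [208], ecx → M[208]=40
halt.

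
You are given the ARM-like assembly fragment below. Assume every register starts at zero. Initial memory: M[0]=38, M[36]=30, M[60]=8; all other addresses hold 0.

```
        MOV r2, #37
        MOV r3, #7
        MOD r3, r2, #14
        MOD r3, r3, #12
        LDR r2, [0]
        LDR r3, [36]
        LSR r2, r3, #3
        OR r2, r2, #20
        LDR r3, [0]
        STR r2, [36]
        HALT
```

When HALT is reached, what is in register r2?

23

after MOV r2, #37: r2=37
after MOV r3, #7: r3=7
after MOD r3, r2, #14: r3=37%14=9
after MOD r3, r3, #12: r3=9%12=9
after LDR r2, [0]: r2=M[0]=38
after LDR r3, [36]: r3=M[36]=30
after LSR r2, r3, #3: r2=30>>3=3
after OR r2, r2, #20: r2=3|20=23
after LDR r3, [0]: r3=M[0]=38
STR r2, [36] → M[36]=23
halt.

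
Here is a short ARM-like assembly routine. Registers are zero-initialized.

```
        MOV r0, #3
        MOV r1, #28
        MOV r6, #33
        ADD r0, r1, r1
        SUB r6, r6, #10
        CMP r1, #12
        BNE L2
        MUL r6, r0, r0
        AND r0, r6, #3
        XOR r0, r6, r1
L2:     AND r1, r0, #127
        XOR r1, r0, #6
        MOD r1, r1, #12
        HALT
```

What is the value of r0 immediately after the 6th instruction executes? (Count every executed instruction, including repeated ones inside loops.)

56

MOV r0, #3 → r0=3
MOV r1, #28 → r1=28
MOV r6, #33 → r6=33
ADD r0, r1, r1 → r0=28+28=56
SUB r6, r6, #10 → r6=33-10=23
CMP r1, #12  (cmp 28,12)
After step 6: r0 = 56.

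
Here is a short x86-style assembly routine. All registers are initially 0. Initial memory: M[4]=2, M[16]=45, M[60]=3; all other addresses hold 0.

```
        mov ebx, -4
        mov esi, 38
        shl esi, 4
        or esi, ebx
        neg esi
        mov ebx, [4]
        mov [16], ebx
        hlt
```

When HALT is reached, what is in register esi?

after mov ebx, -4: ebx=-4
after mov esi, 38: esi=38
after shl esi, 4: esi=38<<4=608
after or esi, ebx: esi=608|(-4)=-4
after neg esi: esi=-(-4)=4
after mov ebx, [4]: ebx=M[4]=2
mov [16], ebx → M[16]=2
halt.

4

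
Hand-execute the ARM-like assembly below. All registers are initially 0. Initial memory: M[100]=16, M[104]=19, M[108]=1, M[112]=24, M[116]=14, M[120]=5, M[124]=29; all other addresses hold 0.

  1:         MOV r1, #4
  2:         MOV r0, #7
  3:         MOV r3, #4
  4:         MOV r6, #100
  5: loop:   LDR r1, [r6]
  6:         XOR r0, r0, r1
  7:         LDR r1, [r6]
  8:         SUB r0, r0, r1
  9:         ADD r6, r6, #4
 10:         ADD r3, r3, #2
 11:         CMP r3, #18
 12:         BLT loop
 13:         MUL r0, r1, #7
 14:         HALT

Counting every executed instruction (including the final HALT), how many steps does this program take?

after MOV r1, #4: r1=4
after MOV r0, #7: r0=7
after MOV r3, #4: r3=4
after MOV r6, #100: r6=100
after LDR r1, [r6]: r1=M[100]=16
after XOR r0, r0, r1: r0=7^16=23
after LDR r1, [r6]: r1=M[100]=16
after SUB r0, r0, r1: r0=23-16=7
after ADD r6, r6, #4: r6=100+4=104
after ADD r3, r3, #2: r3=4+2=6
CMP r3, #18  (cmp 6,18)
BLT loop: taken
after LDR r1, [r6]: r1=M[104]=19
after XOR r0, r0, r1: r0=7^19=20
after LDR r1, [r6]: r1=M[104]=19
after SUB r0, r0, r1: r0=20-19=1
after ADD r6, r6, #4: r6=104+4=108
after ADD r3, r3, #2: r3=6+2=8
CMP r3, #18  (cmp 8,18)
BLT loop: taken
after LDR r1, [r6]: r1=M[108]=1
after XOR r0, r0, r1: r0=1^1=0
after LDR r1, [r6]: r1=M[108]=1
after SUB r0, r0, r1: r0=0-1=-1
after ADD r6, r6, #4: r6=108+4=112
after ADD r3, r3, #2: r3=8+2=10
CMP r3, #18  (cmp 10,18)
BLT loop: taken
after LDR r1, [r6]: r1=M[112]=24
after XOR r0, r0, r1: r0=(-1)^24=-25
after LDR r1, [r6]: r1=M[112]=24
after SUB r0, r0, r1: r0=(-25)-24=-49
after ADD r6, r6, #4: r6=112+4=116
after ADD r3, r3, #2: r3=10+2=12
CMP r3, #18  (cmp 12,18)
BLT loop: taken
after LDR r1, [r6]: r1=M[116]=14
after XOR r0, r0, r1: r0=(-49)^14=-63
after LDR r1, [r6]: r1=M[116]=14
after SUB r0, r0, r1: r0=(-63)-14=-77
after ADD r6, r6, #4: r6=116+4=120
after ADD r3, r3, #2: r3=12+2=14
CMP r3, #18  (cmp 14,18)
BLT loop: taken
after LDR r1, [r6]: r1=M[120]=5
after XOR r0, r0, r1: r0=(-77)^5=-74
after LDR r1, [r6]: r1=M[120]=5
after SUB r0, r0, r1: r0=(-74)-5=-79
after ADD r6, r6, #4: r6=120+4=124
after ADD r3, r3, #2: r3=14+2=16
CMP r3, #18  (cmp 16,18)
BLT loop: taken
after LDR r1, [r6]: r1=M[124]=29
after XOR r0, r0, r1: r0=(-79)^29=-84
after LDR r1, [r6]: r1=M[124]=29
after SUB r0, r0, r1: r0=(-84)-29=-113
after ADD r6, r6, #4: r6=124+4=128
after ADD r3, r3, #2: r3=16+2=18
CMP r3, #18  (cmp 18,18)
BLT loop: not taken
after MUL r0, r1, #7: r0=29*7=203
halt.
Total executed instructions: 62.

62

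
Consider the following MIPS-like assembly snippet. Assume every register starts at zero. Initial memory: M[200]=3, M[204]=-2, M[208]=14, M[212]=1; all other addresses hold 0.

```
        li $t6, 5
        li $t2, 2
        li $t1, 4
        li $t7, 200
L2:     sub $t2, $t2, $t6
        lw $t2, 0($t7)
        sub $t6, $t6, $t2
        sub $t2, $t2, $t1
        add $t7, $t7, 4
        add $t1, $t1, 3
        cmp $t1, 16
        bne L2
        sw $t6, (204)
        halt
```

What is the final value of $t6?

-11

$t6=5
$t2=2
$t1=4
$t7=200
$t2=2-5=-3
$t2=M[200]=3
$t6=5-3=2
$t2=3-4=-1
$t7=200+4=204
$t1=4+3=7
cmp $t1, 16  (cmp 7,16)
bne L2: taken
$t2=(-1)-2=-3
$t2=M[204]=-2
$t6=2-(-2)=4
$t2=(-2)-7=-9
$t7=204+4=208
$t1=7+3=10
cmp $t1, 16  (cmp 10,16)
bne L2: taken
$t2=(-9)-4=-13
$t2=M[208]=14
$t6=4-14=-10
$t2=14-10=4
$t7=208+4=212
$t1=10+3=13
cmp $t1, 16  (cmp 13,16)
bne L2: taken
$t2=4-(-10)=14
$t2=M[212]=1
$t6=(-10)-1=-11
$t2=1-13=-12
$t7=212+4=216
$t1=13+3=16
cmp $t1, 16  (cmp 16,16)
bne L2: not taken
sw $t6, (204) → M[204]=-11
halt.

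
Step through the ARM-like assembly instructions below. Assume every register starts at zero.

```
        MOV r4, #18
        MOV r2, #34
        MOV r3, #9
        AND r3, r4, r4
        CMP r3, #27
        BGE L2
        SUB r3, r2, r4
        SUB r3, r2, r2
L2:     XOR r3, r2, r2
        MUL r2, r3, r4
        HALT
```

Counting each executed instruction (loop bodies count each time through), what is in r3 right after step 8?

0

MOV r4, #18 → r4=18
MOV r2, #34 → r2=34
MOV r3, #9 → r3=9
AND r3, r4, r4 → r3=18&18=18
CMP r3, #27  (cmp 18,27)
BGE L2: not taken
SUB r3, r2, r4 → r3=34-18=16
SUB r3, r2, r2 → r3=34-34=0
After step 8: r3 = 0.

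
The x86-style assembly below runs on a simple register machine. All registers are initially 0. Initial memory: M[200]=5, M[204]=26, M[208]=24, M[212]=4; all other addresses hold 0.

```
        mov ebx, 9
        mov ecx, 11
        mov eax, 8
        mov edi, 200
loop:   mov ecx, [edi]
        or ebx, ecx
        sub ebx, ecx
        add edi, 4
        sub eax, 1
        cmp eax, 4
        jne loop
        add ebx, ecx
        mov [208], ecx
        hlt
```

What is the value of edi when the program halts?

after mov ebx, 9: ebx=9
after mov ecx, 11: ecx=11
after mov eax, 8: eax=8
after mov edi, 200: edi=200
after mov ecx, [edi]: ecx=M[200]=5
after or ebx, ecx: ebx=9|5=13
after sub ebx, ecx: ebx=13-5=8
after add edi, 4: edi=200+4=204
after sub eax, 1: eax=8-1=7
cmp eax, 4  (cmp 7,4)
jne loop: taken
after mov ecx, [edi]: ecx=M[204]=26
after or ebx, ecx: ebx=8|26=26
after sub ebx, ecx: ebx=26-26=0
after add edi, 4: edi=204+4=208
after sub eax, 1: eax=7-1=6
cmp eax, 4  (cmp 6,4)
jne loop: taken
after mov ecx, [edi]: ecx=M[208]=24
after or ebx, ecx: ebx=0|24=24
after sub ebx, ecx: ebx=24-24=0
after add edi, 4: edi=208+4=212
after sub eax, 1: eax=6-1=5
cmp eax, 4  (cmp 5,4)
jne loop: taken
after mov ecx, [edi]: ecx=M[212]=4
after or ebx, ecx: ebx=0|4=4
after sub ebx, ecx: ebx=4-4=0
after add edi, 4: edi=212+4=216
after sub eax, 1: eax=5-1=4
cmp eax, 4  (cmp 4,4)
jne loop: not taken
after add ebx, ecx: ebx=0+4=4
mov [208], ecx → M[208]=4
halt.

216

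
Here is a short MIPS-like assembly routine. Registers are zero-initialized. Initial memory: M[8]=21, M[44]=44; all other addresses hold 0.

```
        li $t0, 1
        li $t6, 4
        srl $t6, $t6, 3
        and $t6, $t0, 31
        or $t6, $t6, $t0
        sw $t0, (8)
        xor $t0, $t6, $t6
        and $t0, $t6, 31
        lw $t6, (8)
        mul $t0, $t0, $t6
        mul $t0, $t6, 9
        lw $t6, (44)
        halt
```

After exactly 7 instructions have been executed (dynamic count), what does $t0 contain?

$t0=1
$t6=4
$t6=4>>3=0
$t6=1&31=1
$t6=1|1=1
sw $t0, (8) → M[8]=1
$t0=1^1=0
After step 7: $t0 = 0.

0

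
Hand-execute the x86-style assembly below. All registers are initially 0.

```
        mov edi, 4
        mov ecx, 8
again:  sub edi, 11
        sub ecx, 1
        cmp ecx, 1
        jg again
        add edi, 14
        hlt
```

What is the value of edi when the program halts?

edi=4
ecx=8
edi=4-11=-7
ecx=8-1=7
cmp ecx, 1  (cmp 7,1)
jg again: taken
edi=(-7)-11=-18
ecx=7-1=6
cmp ecx, 1  (cmp 6,1)
jg again: taken
edi=(-18)-11=-29
ecx=6-1=5
cmp ecx, 1  (cmp 5,1)
jg again: taken
edi=(-29)-11=-40
ecx=5-1=4
cmp ecx, 1  (cmp 4,1)
jg again: taken
edi=(-40)-11=-51
ecx=4-1=3
cmp ecx, 1  (cmp 3,1)
jg again: taken
edi=(-51)-11=-62
ecx=3-1=2
cmp ecx, 1  (cmp 2,1)
jg again: taken
edi=(-62)-11=-73
ecx=2-1=1
cmp ecx, 1  (cmp 1,1)
jg again: not taken
edi=(-73)+14=-59
halt.

-59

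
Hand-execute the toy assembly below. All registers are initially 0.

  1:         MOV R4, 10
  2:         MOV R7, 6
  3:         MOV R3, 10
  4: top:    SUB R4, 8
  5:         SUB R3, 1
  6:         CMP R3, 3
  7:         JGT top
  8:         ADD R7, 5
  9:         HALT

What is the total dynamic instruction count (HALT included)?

R4=10
R7=6
R3=10
R4=10-8=2
R3=10-1=9
CMP R3, 3  (cmp 9,3)
JGT top: taken
R4=2-8=-6
R3=9-1=8
CMP R3, 3  (cmp 8,3)
JGT top: taken
R4=(-6)-8=-14
R3=8-1=7
CMP R3, 3  (cmp 7,3)
JGT top: taken
R4=(-14)-8=-22
R3=7-1=6
CMP R3, 3  (cmp 6,3)
JGT top: taken
R4=(-22)-8=-30
R3=6-1=5
CMP R3, 3  (cmp 5,3)
JGT top: taken
R4=(-30)-8=-38
R3=5-1=4
CMP R3, 3  (cmp 4,3)
JGT top: taken
R4=(-38)-8=-46
R3=4-1=3
CMP R3, 3  (cmp 3,3)
JGT top: not taken
R7=6+5=11
halt.
Total executed instructions: 33.

33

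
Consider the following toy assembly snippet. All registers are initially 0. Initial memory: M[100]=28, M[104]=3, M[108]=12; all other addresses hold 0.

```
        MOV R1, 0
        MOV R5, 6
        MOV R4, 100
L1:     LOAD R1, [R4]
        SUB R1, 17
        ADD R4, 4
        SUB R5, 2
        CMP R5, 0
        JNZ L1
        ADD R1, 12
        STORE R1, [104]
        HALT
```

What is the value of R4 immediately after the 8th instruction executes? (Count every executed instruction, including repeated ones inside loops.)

after MOV R1, 0: R1=0
after MOV R5, 6: R5=6
after MOV R4, 100: R4=100
after LOAD R1, [R4]: R1=M[100]=28
after SUB R1, 17: R1=28-17=11
after ADD R4, 4: R4=100+4=104
after SUB R5, 2: R5=6-2=4
CMP R5, 0  (cmp 4,0)
After step 8: R4 = 104.

104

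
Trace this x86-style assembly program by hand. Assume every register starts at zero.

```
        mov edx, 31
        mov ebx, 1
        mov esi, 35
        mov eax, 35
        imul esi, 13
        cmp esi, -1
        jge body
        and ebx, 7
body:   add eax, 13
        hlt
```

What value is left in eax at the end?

edx=31
ebx=1
esi=35
eax=35
esi=35*13=455
cmp esi, -1  (cmp 455,-1)
jge body: taken
eax=35+13=48
halt.

48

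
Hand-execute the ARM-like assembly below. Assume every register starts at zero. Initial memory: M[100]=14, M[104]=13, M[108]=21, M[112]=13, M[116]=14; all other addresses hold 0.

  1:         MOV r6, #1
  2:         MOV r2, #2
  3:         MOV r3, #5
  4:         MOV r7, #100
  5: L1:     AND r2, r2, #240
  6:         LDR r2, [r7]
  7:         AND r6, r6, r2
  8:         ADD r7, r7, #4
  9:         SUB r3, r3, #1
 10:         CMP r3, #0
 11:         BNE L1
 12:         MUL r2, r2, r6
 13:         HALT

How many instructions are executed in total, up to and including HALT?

after MOV r6, #1: r6=1
after MOV r2, #2: r2=2
after MOV r3, #5: r3=5
after MOV r7, #100: r7=100
after AND r2, r2, #240: r2=2&240=0
after LDR r2, [r7]: r2=M[100]=14
after AND r6, r6, r2: r6=1&14=0
after ADD r7, r7, #4: r7=100+4=104
after SUB r3, r3, #1: r3=5-1=4
CMP r3, #0  (cmp 4,0)
BNE L1: taken
after AND r2, r2, #240: r2=14&240=0
after LDR r2, [r7]: r2=M[104]=13
after AND r6, r6, r2: r6=0&13=0
after ADD r7, r7, #4: r7=104+4=108
after SUB r3, r3, #1: r3=4-1=3
CMP r3, #0  (cmp 3,0)
BNE L1: taken
after AND r2, r2, #240: r2=13&240=0
after LDR r2, [r7]: r2=M[108]=21
after AND r6, r6, r2: r6=0&21=0
after ADD r7, r7, #4: r7=108+4=112
after SUB r3, r3, #1: r3=3-1=2
CMP r3, #0  (cmp 2,0)
BNE L1: taken
after AND r2, r2, #240: r2=21&240=16
after LDR r2, [r7]: r2=M[112]=13
after AND r6, r6, r2: r6=0&13=0
after ADD r7, r7, #4: r7=112+4=116
after SUB r3, r3, #1: r3=2-1=1
CMP r3, #0  (cmp 1,0)
BNE L1: taken
after AND r2, r2, #240: r2=13&240=0
after LDR r2, [r7]: r2=M[116]=14
after AND r6, r6, r2: r6=0&14=0
after ADD r7, r7, #4: r7=116+4=120
after SUB r3, r3, #1: r3=1-1=0
CMP r3, #0  (cmp 0,0)
BNE L1: not taken
after MUL r2, r2, r6: r2=14*0=0
halt.
Total executed instructions: 41.

41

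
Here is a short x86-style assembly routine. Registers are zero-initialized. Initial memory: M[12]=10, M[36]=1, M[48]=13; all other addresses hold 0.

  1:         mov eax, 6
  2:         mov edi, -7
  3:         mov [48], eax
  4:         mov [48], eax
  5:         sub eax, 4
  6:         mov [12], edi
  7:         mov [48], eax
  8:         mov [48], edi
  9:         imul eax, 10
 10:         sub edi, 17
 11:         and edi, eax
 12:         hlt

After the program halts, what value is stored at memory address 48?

-7

after mov eax, 6: eax=6
after mov edi, -7: edi=-7
mov [48], eax → M[48]=6
mov [48], eax → M[48]=6
after sub eax, 4: eax=6-4=2
mov [12], edi → M[12]=-7
mov [48], eax → M[48]=2
mov [48], edi → M[48]=-7
after imul eax, 10: eax=2*10=20
after sub edi, 17: edi=(-7)-17=-24
after and edi, eax: edi=(-24)&20=0
halt.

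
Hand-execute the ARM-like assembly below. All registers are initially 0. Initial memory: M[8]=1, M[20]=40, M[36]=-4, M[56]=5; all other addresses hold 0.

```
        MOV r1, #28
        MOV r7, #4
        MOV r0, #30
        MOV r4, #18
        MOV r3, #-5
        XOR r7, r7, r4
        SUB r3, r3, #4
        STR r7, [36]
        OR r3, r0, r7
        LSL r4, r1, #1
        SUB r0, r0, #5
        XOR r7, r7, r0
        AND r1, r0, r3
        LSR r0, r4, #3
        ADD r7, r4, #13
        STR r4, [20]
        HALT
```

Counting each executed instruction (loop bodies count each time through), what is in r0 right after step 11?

after MOV r1, #28: r1=28
after MOV r7, #4: r7=4
after MOV r0, #30: r0=30
after MOV r4, #18: r4=18
after MOV r3, #-5: r3=-5
after XOR r7, r7, r4: r7=4^18=22
after SUB r3, r3, #4: r3=(-5)-4=-9
STR r7, [36] → M[36]=22
after OR r3, r0, r7: r3=30|22=30
after LSL r4, r1, #1: r4=28<<1=56
after SUB r0, r0, #5: r0=30-5=25
After step 11: r0 = 25.

25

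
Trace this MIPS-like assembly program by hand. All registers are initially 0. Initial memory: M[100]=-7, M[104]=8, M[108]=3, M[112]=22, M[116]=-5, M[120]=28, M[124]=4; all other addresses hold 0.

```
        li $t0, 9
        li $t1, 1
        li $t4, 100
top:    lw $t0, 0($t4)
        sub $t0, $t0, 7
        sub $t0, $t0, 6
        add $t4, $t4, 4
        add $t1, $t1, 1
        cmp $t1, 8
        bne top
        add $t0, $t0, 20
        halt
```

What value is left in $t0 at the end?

li $t0, 9 → $t0=9
li $t1, 1 → $t1=1
li $t4, 100 → $t4=100
lw $t0, 0($t4) → $t0=M[100]=-7
sub $t0, $t0, 7 → $t0=(-7)-7=-14
sub $t0, $t0, 6 → $t0=(-14)-6=-20
add $t4, $t4, 4 → $t4=100+4=104
add $t1, $t1, 1 → $t1=1+1=2
cmp $t1, 8  (cmp 2,8)
bne top: taken
lw $t0, 0($t4) → $t0=M[104]=8
sub $t0, $t0, 7 → $t0=8-7=1
sub $t0, $t0, 6 → $t0=1-6=-5
add $t4, $t4, 4 → $t4=104+4=108
add $t1, $t1, 1 → $t1=2+1=3
cmp $t1, 8  (cmp 3,8)
bne top: taken
lw $t0, 0($t4) → $t0=M[108]=3
sub $t0, $t0, 7 → $t0=3-7=-4
sub $t0, $t0, 6 → $t0=(-4)-6=-10
add $t4, $t4, 4 → $t4=108+4=112
add $t1, $t1, 1 → $t1=3+1=4
cmp $t1, 8  (cmp 4,8)
bne top: taken
lw $t0, 0($t4) → $t0=M[112]=22
sub $t0, $t0, 7 → $t0=22-7=15
sub $t0, $t0, 6 → $t0=15-6=9
add $t4, $t4, 4 → $t4=112+4=116
add $t1, $t1, 1 → $t1=4+1=5
cmp $t1, 8  (cmp 5,8)
bne top: taken
lw $t0, 0($t4) → $t0=M[116]=-5
sub $t0, $t0, 7 → $t0=(-5)-7=-12
sub $t0, $t0, 6 → $t0=(-12)-6=-18
add $t4, $t4, 4 → $t4=116+4=120
add $t1, $t1, 1 → $t1=5+1=6
cmp $t1, 8  (cmp 6,8)
bne top: taken
lw $t0, 0($t4) → $t0=M[120]=28
sub $t0, $t0, 7 → $t0=28-7=21
sub $t0, $t0, 6 → $t0=21-6=15
add $t4, $t4, 4 → $t4=120+4=124
add $t1, $t1, 1 → $t1=6+1=7
cmp $t1, 8  (cmp 7,8)
bne top: taken
lw $t0, 0($t4) → $t0=M[124]=4
sub $t0, $t0, 7 → $t0=4-7=-3
sub $t0, $t0, 6 → $t0=(-3)-6=-9
add $t4, $t4, 4 → $t4=124+4=128
add $t1, $t1, 1 → $t1=7+1=8
cmp $t1, 8  (cmp 8,8)
bne top: not taken
add $t0, $t0, 20 → $t0=(-9)+20=11
halt.

11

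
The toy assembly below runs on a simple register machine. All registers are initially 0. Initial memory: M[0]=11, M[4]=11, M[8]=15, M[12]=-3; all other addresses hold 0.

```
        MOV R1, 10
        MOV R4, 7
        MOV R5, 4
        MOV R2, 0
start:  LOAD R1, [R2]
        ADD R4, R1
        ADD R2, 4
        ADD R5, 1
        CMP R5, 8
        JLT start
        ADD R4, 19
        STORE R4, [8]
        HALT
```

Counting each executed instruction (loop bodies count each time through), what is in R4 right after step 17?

MOV R1, 10 → R1=10
MOV R4, 7 → R4=7
MOV R5, 4 → R5=4
MOV R2, 0 → R2=0
LOAD R1, [R2] → R1=M[0]=11
ADD R4, R1 → R4=7+11=18
ADD R2, 4 → R2=0+4=4
ADD R5, 1 → R5=4+1=5
CMP R5, 8  (cmp 5,8)
JLT start: taken
LOAD R1, [R2] → R1=M[4]=11
ADD R4, R1 → R4=18+11=29
ADD R2, 4 → R2=4+4=8
ADD R5, 1 → R5=5+1=6
CMP R5, 8  (cmp 6,8)
JLT start: taken
LOAD R1, [R2] → R1=M[8]=15
After step 17: R4 = 29.

29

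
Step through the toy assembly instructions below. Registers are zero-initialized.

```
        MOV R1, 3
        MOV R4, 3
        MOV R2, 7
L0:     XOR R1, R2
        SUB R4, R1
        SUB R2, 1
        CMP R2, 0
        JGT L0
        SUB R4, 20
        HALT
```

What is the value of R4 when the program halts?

-38

after MOV R1, 3: R1=3
after MOV R4, 3: R4=3
after MOV R2, 7: R2=7
after XOR R1, R2: R1=3^7=4
after SUB R4, R1: R4=3-4=-1
after SUB R2, 1: R2=7-1=6
CMP R2, 0  (cmp 6,0)
JGT L0: taken
after XOR R1, R2: R1=4^6=2
after SUB R4, R1: R4=(-1)-2=-3
after SUB R2, 1: R2=6-1=5
CMP R2, 0  (cmp 5,0)
JGT L0: taken
after XOR R1, R2: R1=2^5=7
after SUB R4, R1: R4=(-3)-7=-10
after SUB R2, 1: R2=5-1=4
CMP R2, 0  (cmp 4,0)
JGT L0: taken
after XOR R1, R2: R1=7^4=3
after SUB R4, R1: R4=(-10)-3=-13
after SUB R2, 1: R2=4-1=3
CMP R2, 0  (cmp 3,0)
JGT L0: taken
after XOR R1, R2: R1=3^3=0
after SUB R4, R1: R4=(-13)-0=-13
after SUB R2, 1: R2=3-1=2
CMP R2, 0  (cmp 2,0)
JGT L0: taken
after XOR R1, R2: R1=0^2=2
after SUB R4, R1: R4=(-13)-2=-15
after SUB R2, 1: R2=2-1=1
CMP R2, 0  (cmp 1,0)
JGT L0: taken
after XOR R1, R2: R1=2^1=3
after SUB R4, R1: R4=(-15)-3=-18
after SUB R2, 1: R2=1-1=0
CMP R2, 0  (cmp 0,0)
JGT L0: not taken
after SUB R4, 20: R4=(-18)-20=-38
halt.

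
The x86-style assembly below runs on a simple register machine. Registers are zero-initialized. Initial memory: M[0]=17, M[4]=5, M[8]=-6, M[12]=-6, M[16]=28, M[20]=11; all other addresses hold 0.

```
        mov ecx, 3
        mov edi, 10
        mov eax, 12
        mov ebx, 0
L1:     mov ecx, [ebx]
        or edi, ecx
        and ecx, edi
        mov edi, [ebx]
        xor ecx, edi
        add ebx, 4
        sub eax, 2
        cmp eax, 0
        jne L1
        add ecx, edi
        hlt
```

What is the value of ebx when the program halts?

24

mov ecx, 3 → ecx=3
mov edi, 10 → edi=10
mov eax, 12 → eax=12
mov ebx, 0 → ebx=0
mov ecx, [ebx] → ecx=M[0]=17
or edi, ecx → edi=10|17=27
and ecx, edi → ecx=17&27=17
mov edi, [ebx] → edi=M[0]=17
xor ecx, edi → ecx=17^17=0
add ebx, 4 → ebx=0+4=4
sub eax, 2 → eax=12-2=10
cmp eax, 0  (cmp 10,0)
jne L1: taken
mov ecx, [ebx] → ecx=M[4]=5
or edi, ecx → edi=17|5=21
and ecx, edi → ecx=5&21=5
mov edi, [ebx] → edi=M[4]=5
xor ecx, edi → ecx=5^5=0
add ebx, 4 → ebx=4+4=8
sub eax, 2 → eax=10-2=8
cmp eax, 0  (cmp 8,0)
jne L1: taken
mov ecx, [ebx] → ecx=M[8]=-6
or edi, ecx → edi=5|(-6)=-1
and ecx, edi → ecx=(-6)&(-1)=-6
mov edi, [ebx] → edi=M[8]=-6
xor ecx, edi → ecx=(-6)^(-6)=0
add ebx, 4 → ebx=8+4=12
sub eax, 2 → eax=8-2=6
cmp eax, 0  (cmp 6,0)
jne L1: taken
mov ecx, [ebx] → ecx=M[12]=-6
or edi, ecx → edi=(-6)|(-6)=-6
and ecx, edi → ecx=(-6)&(-6)=-6
mov edi, [ebx] → edi=M[12]=-6
xor ecx, edi → ecx=(-6)^(-6)=0
add ebx, 4 → ebx=12+4=16
sub eax, 2 → eax=6-2=4
cmp eax, 0  (cmp 4,0)
jne L1: taken
mov ecx, [ebx] → ecx=M[16]=28
or edi, ecx → edi=(-6)|28=-2
and ecx, edi → ecx=28&(-2)=28
mov edi, [ebx] → edi=M[16]=28
xor ecx, edi → ecx=28^28=0
add ebx, 4 → ebx=16+4=20
sub eax, 2 → eax=4-2=2
cmp eax, 0  (cmp 2,0)
jne L1: taken
mov ecx, [ebx] → ecx=M[20]=11
or edi, ecx → edi=28|11=31
and ecx, edi → ecx=11&31=11
mov edi, [ebx] → edi=M[20]=11
xor ecx, edi → ecx=11^11=0
add ebx, 4 → ebx=20+4=24
sub eax, 2 → eax=2-2=0
cmp eax, 0  (cmp 0,0)
jne L1: not taken
add ecx, edi → ecx=0+11=11
halt.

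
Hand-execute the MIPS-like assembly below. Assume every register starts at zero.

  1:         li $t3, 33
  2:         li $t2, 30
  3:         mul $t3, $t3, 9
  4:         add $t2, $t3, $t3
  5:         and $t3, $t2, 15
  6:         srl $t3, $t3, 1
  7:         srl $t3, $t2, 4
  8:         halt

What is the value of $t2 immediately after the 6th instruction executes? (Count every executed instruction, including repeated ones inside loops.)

594

after li $t3, 33: $t3=33
after li $t2, 30: $t2=30
after mul $t3, $t3, 9: $t3=33*9=297
after add $t2, $t3, $t3: $t2=297+297=594
after and $t3, $t2, 15: $t3=594&15=2
after srl $t3, $t3, 1: $t3=2>>1=1
After step 6: $t2 = 594.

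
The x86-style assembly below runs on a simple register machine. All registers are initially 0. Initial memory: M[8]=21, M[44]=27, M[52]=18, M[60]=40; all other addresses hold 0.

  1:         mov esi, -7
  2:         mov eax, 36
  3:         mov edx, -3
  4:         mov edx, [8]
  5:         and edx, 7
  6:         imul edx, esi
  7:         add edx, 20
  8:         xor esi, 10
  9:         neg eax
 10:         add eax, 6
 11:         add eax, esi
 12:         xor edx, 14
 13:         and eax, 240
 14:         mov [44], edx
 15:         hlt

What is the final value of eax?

mov esi, -7 → esi=-7
mov eax, 36 → eax=36
mov edx, -3 → edx=-3
mov edx, [8] → edx=M[8]=21
and edx, 7 → edx=21&7=5
imul edx, esi → edx=5*(-7)=-35
add edx, 20 → edx=(-35)+20=-15
xor esi, 10 → esi=(-7)^10=-13
neg eax → eax=-(36)=-36
add eax, 6 → eax=(-36)+6=-30
add eax, esi → eax=(-30)+(-13)=-43
xor edx, 14 → edx=(-15)^14=-1
and eax, 240 → eax=(-43)&240=208
mov [44], edx → M[44]=-1
halt.

208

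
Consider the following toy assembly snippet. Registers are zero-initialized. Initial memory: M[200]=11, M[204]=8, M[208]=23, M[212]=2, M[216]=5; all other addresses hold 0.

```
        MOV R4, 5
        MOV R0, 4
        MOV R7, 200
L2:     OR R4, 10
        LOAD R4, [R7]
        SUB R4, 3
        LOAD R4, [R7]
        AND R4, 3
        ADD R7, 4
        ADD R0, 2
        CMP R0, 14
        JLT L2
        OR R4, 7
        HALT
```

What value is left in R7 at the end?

R4=5
R0=4
R7=200
R4=5|10=15
R4=M[200]=11
R4=11-3=8
R4=M[200]=11
R4=11&3=3
R7=200+4=204
R0=4+2=6
CMP R0, 14  (cmp 6,14)
JLT L2: taken
R4=3|10=11
R4=M[204]=8
R4=8-3=5
R4=M[204]=8
R4=8&3=0
R7=204+4=208
R0=6+2=8
CMP R0, 14  (cmp 8,14)
JLT L2: taken
R4=0|10=10
R4=M[208]=23
R4=23-3=20
R4=M[208]=23
R4=23&3=3
R7=208+4=212
R0=8+2=10
CMP R0, 14  (cmp 10,14)
JLT L2: taken
R4=3|10=11
R4=M[212]=2
R4=2-3=-1
R4=M[212]=2
R4=2&3=2
R7=212+4=216
R0=10+2=12
CMP R0, 14  (cmp 12,14)
JLT L2: taken
R4=2|10=10
R4=M[216]=5
R4=5-3=2
R4=M[216]=5
R4=5&3=1
R7=216+4=220
R0=12+2=14
CMP R0, 14  (cmp 14,14)
JLT L2: not taken
R4=1|7=7
halt.

220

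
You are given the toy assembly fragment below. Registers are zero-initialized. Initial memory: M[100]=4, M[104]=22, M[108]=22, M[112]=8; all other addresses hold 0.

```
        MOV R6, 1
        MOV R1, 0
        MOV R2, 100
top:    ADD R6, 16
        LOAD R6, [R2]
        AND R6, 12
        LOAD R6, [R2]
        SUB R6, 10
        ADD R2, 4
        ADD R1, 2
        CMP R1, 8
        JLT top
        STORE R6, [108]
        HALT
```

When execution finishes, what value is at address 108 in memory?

-2

MOV R6, 1 → R6=1
MOV R1, 0 → R1=0
MOV R2, 100 → R2=100
ADD R6, 16 → R6=1+16=17
LOAD R6, [R2] → R6=M[100]=4
AND R6, 12 → R6=4&12=4
LOAD R6, [R2] → R6=M[100]=4
SUB R6, 10 → R6=4-10=-6
ADD R2, 4 → R2=100+4=104
ADD R1, 2 → R1=0+2=2
CMP R1, 8  (cmp 2,8)
JLT top: taken
ADD R6, 16 → R6=(-6)+16=10
LOAD R6, [R2] → R6=M[104]=22
AND R6, 12 → R6=22&12=4
LOAD R6, [R2] → R6=M[104]=22
SUB R6, 10 → R6=22-10=12
ADD R2, 4 → R2=104+4=108
ADD R1, 2 → R1=2+2=4
CMP R1, 8  (cmp 4,8)
JLT top: taken
ADD R6, 16 → R6=12+16=28
LOAD R6, [R2] → R6=M[108]=22
AND R6, 12 → R6=22&12=4
LOAD R6, [R2] → R6=M[108]=22
SUB R6, 10 → R6=22-10=12
ADD R2, 4 → R2=108+4=112
ADD R1, 2 → R1=4+2=6
CMP R1, 8  (cmp 6,8)
JLT top: taken
ADD R6, 16 → R6=12+16=28
LOAD R6, [R2] → R6=M[112]=8
AND R6, 12 → R6=8&12=8
LOAD R6, [R2] → R6=M[112]=8
SUB R6, 10 → R6=8-10=-2
ADD R2, 4 → R2=112+4=116
ADD R1, 2 → R1=6+2=8
CMP R1, 8  (cmp 8,8)
JLT top: not taken
STORE R6, [108] → M[108]=-2
halt.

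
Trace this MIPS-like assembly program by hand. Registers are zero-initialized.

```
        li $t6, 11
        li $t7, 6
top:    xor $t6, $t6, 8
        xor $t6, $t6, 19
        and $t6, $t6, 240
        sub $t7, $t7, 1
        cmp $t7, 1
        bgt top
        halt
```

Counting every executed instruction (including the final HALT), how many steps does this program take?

33

after li $t6, 11: $t6=11
after li $t7, 6: $t7=6
after xor $t6, $t6, 8: $t6=11^8=3
after xor $t6, $t6, 19: $t6=3^19=16
after and $t6, $t6, 240: $t6=16&240=16
after sub $t7, $t7, 1: $t7=6-1=5
cmp $t7, 1  (cmp 5,1)
bgt top: taken
after xor $t6, $t6, 8: $t6=16^8=24
after xor $t6, $t6, 19: $t6=24^19=11
after and $t6, $t6, 240: $t6=11&240=0
after sub $t7, $t7, 1: $t7=5-1=4
cmp $t7, 1  (cmp 4,1)
bgt top: taken
after xor $t6, $t6, 8: $t6=0^8=8
after xor $t6, $t6, 19: $t6=8^19=27
after and $t6, $t6, 240: $t6=27&240=16
after sub $t7, $t7, 1: $t7=4-1=3
cmp $t7, 1  (cmp 3,1)
bgt top: taken
after xor $t6, $t6, 8: $t6=16^8=24
after xor $t6, $t6, 19: $t6=24^19=11
after and $t6, $t6, 240: $t6=11&240=0
after sub $t7, $t7, 1: $t7=3-1=2
cmp $t7, 1  (cmp 2,1)
bgt top: taken
after xor $t6, $t6, 8: $t6=0^8=8
after xor $t6, $t6, 19: $t6=8^19=27
after and $t6, $t6, 240: $t6=27&240=16
after sub $t7, $t7, 1: $t7=2-1=1
cmp $t7, 1  (cmp 1,1)
bgt top: not taken
halt.
Total executed instructions: 33.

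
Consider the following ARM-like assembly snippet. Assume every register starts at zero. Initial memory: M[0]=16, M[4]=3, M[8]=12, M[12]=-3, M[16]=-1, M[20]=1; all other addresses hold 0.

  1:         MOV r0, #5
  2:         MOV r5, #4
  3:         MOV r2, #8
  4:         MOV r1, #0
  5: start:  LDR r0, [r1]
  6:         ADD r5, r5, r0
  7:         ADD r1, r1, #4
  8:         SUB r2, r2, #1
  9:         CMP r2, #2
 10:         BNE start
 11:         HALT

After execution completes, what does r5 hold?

r0=5
r5=4
r2=8
r1=0
r0=M[0]=16
r5=4+16=20
r1=0+4=4
r2=8-1=7
CMP r2, #2  (cmp 7,2)
BNE start: taken
r0=M[4]=3
r5=20+3=23
r1=4+4=8
r2=7-1=6
CMP r2, #2  (cmp 6,2)
BNE start: taken
r0=M[8]=12
r5=23+12=35
r1=8+4=12
r2=6-1=5
CMP r2, #2  (cmp 5,2)
BNE start: taken
r0=M[12]=-3
r5=35+(-3)=32
r1=12+4=16
r2=5-1=4
CMP r2, #2  (cmp 4,2)
BNE start: taken
r0=M[16]=-1
r5=32+(-1)=31
r1=16+4=20
r2=4-1=3
CMP r2, #2  (cmp 3,2)
BNE start: taken
r0=M[20]=1
r5=31+1=32
r1=20+4=24
r2=3-1=2
CMP r2, #2  (cmp 2,2)
BNE start: not taken
halt.

32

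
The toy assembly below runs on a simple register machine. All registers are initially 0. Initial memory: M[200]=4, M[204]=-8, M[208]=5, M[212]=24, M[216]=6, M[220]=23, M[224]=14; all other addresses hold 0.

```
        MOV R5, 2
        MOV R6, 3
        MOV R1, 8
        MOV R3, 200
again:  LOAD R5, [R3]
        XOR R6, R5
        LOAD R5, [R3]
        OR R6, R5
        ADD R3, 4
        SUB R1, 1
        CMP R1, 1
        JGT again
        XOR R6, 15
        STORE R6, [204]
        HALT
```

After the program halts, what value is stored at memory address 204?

R5=2
R6=3
R1=8
R3=200
R5=M[200]=4
R6=3^4=7
R5=M[200]=4
R6=7|4=7
R3=200+4=204
R1=8-1=7
CMP R1, 1  (cmp 7,1)
JGT again: taken
R5=M[204]=-8
R6=7^(-8)=-1
R5=M[204]=-8
R6=(-1)|(-8)=-1
R3=204+4=208
R1=7-1=6
CMP R1, 1  (cmp 6,1)
JGT again: taken
R5=M[208]=5
R6=(-1)^5=-6
R5=M[208]=5
R6=(-6)|5=-1
R3=208+4=212
R1=6-1=5
CMP R1, 1  (cmp 5,1)
JGT again: taken
R5=M[212]=24
R6=(-1)^24=-25
R5=M[212]=24
R6=(-25)|24=-1
R3=212+4=216
R1=5-1=4
CMP R1, 1  (cmp 4,1)
JGT again: taken
R5=M[216]=6
R6=(-1)^6=-7
R5=M[216]=6
R6=(-7)|6=-1
R3=216+4=220
R1=4-1=3
CMP R1, 1  (cmp 3,1)
JGT again: taken
R5=M[220]=23
R6=(-1)^23=-24
R5=M[220]=23
R6=(-24)|23=-1
R3=220+4=224
R1=3-1=2
CMP R1, 1  (cmp 2,1)
JGT again: taken
R5=M[224]=14
R6=(-1)^14=-15
R5=M[224]=14
R6=(-15)|14=-1
R3=224+4=228
R1=2-1=1
CMP R1, 1  (cmp 1,1)
JGT again: not taken
R6=(-1)^15=-16
STORE R6, [204] → M[204]=-16
halt.

-16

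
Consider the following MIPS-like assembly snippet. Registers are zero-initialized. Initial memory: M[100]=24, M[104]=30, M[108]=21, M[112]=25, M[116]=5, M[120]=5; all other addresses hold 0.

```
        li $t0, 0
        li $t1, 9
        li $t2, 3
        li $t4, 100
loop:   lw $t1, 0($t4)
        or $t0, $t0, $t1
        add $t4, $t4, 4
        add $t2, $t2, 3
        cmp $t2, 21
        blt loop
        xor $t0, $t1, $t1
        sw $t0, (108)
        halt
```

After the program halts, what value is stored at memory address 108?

0

li $t0, 0 → $t0=0
li $t1, 9 → $t1=9
li $t2, 3 → $t2=3
li $t4, 100 → $t4=100
lw $t1, 0($t4) → $t1=M[100]=24
or $t0, $t0, $t1 → $t0=0|24=24
add $t4, $t4, 4 → $t4=100+4=104
add $t2, $t2, 3 → $t2=3+3=6
cmp $t2, 21  (cmp 6,21)
blt loop: taken
lw $t1, 0($t4) → $t1=M[104]=30
or $t0, $t0, $t1 → $t0=24|30=30
add $t4, $t4, 4 → $t4=104+4=108
add $t2, $t2, 3 → $t2=6+3=9
cmp $t2, 21  (cmp 9,21)
blt loop: taken
lw $t1, 0($t4) → $t1=M[108]=21
or $t0, $t0, $t1 → $t0=30|21=31
add $t4, $t4, 4 → $t4=108+4=112
add $t2, $t2, 3 → $t2=9+3=12
cmp $t2, 21  (cmp 12,21)
blt loop: taken
lw $t1, 0($t4) → $t1=M[112]=25
or $t0, $t0, $t1 → $t0=31|25=31
add $t4, $t4, 4 → $t4=112+4=116
add $t2, $t2, 3 → $t2=12+3=15
cmp $t2, 21  (cmp 15,21)
blt loop: taken
lw $t1, 0($t4) → $t1=M[116]=5
or $t0, $t0, $t1 → $t0=31|5=31
add $t4, $t4, 4 → $t4=116+4=120
add $t2, $t2, 3 → $t2=15+3=18
cmp $t2, 21  (cmp 18,21)
blt loop: taken
lw $t1, 0($t4) → $t1=M[120]=5
or $t0, $t0, $t1 → $t0=31|5=31
add $t4, $t4, 4 → $t4=120+4=124
add $t2, $t2, 3 → $t2=18+3=21
cmp $t2, 21  (cmp 21,21)
blt loop: not taken
xor $t0, $t1, $t1 → $t0=5^5=0
sw $t0, (108) → M[108]=0
halt.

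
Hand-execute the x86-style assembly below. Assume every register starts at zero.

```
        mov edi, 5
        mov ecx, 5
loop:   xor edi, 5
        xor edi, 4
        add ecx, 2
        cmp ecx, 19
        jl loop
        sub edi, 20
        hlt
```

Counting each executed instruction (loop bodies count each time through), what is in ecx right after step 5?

mov edi, 5 → edi=5
mov ecx, 5 → ecx=5
xor edi, 5 → edi=5^5=0
xor edi, 4 → edi=0^4=4
add ecx, 2 → ecx=5+2=7
After step 5: ecx = 7.

7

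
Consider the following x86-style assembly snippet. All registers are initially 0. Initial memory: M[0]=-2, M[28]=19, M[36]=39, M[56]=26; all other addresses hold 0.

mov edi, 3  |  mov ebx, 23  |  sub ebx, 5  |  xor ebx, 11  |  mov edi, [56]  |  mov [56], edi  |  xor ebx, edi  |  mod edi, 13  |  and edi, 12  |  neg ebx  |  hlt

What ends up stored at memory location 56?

26

after mov edi, 3: edi=3
after mov ebx, 23: ebx=23
after sub ebx, 5: ebx=23-5=18
after xor ebx, 11: ebx=18^11=25
after mov edi, [56]: edi=M[56]=26
mov [56], edi → M[56]=26
after xor ebx, edi: ebx=25^26=3
after mod edi, 13: edi=26%13=0
after and edi, 12: edi=0&12=0
after neg ebx: ebx=-(3)=-3
halt.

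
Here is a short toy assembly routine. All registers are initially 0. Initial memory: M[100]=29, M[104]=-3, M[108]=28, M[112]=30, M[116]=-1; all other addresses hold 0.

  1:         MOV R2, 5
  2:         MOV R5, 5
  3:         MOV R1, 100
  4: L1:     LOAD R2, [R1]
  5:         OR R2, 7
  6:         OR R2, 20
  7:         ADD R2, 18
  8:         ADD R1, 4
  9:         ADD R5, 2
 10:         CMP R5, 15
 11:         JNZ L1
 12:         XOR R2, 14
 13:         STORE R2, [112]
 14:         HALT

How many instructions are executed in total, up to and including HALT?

46

after MOV R2, 5: R2=5
after MOV R5, 5: R5=5
after MOV R1, 100: R1=100
after LOAD R2, [R1]: R2=M[100]=29
after OR R2, 7: R2=29|7=31
after OR R2, 20: R2=31|20=31
after ADD R2, 18: R2=31+18=49
after ADD R1, 4: R1=100+4=104
after ADD R5, 2: R5=5+2=7
CMP R5, 15  (cmp 7,15)
JNZ L1: taken
after LOAD R2, [R1]: R2=M[104]=-3
after OR R2, 7: R2=(-3)|7=-1
after OR R2, 20: R2=(-1)|20=-1
after ADD R2, 18: R2=(-1)+18=17
after ADD R1, 4: R1=104+4=108
after ADD R5, 2: R5=7+2=9
CMP R5, 15  (cmp 9,15)
JNZ L1: taken
after LOAD R2, [R1]: R2=M[108]=28
after OR R2, 7: R2=28|7=31
after OR R2, 20: R2=31|20=31
after ADD R2, 18: R2=31+18=49
after ADD R1, 4: R1=108+4=112
after ADD R5, 2: R5=9+2=11
CMP R5, 15  (cmp 11,15)
JNZ L1: taken
after LOAD R2, [R1]: R2=M[112]=30
after OR R2, 7: R2=30|7=31
after OR R2, 20: R2=31|20=31
after ADD R2, 18: R2=31+18=49
after ADD R1, 4: R1=112+4=116
after ADD R5, 2: R5=11+2=13
CMP R5, 15  (cmp 13,15)
JNZ L1: taken
after LOAD R2, [R1]: R2=M[116]=-1
after OR R2, 7: R2=(-1)|7=-1
after OR R2, 20: R2=(-1)|20=-1
after ADD R2, 18: R2=(-1)+18=17
after ADD R1, 4: R1=116+4=120
after ADD R5, 2: R5=13+2=15
CMP R5, 15  (cmp 15,15)
JNZ L1: not taken
after XOR R2, 14: R2=17^14=31
STORE R2, [112] → M[112]=31
halt.
Total executed instructions: 46.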